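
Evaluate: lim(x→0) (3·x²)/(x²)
This is a 0/0 indeterminate form.

Apply L'Hôpital's rule: differentiate numerator and denominator separately.
  f(x) = 3·x^2   ⇒   f'(x) = 6·x
  g(x) = x^2   ⇒   g'(x) = 2·x
  lim(x→0) f'(x)/g'(x) = lim(x→0) (6·x)/(2·x)
  = 3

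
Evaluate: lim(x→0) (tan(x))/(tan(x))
This is a 0/0 indeterminate form.

Apply L'Hôpital's rule: differentiate numerator and denominator separately.
  f(x) = tan(x)   ⇒   f'(x) = tan(x)^2 + 1
  g(x) = tan(x)   ⇒   g'(x) = tan(x)^2 + 1
  lim(x→0) f'(x)/g'(x) = lim(x→0) (tan(x)^2 + 1)/(tan(x)^2 + 1)
  = 1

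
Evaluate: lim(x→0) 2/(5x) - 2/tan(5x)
This is an ∞-∞ indeterminate form.

Combine fractions or rationalize to convert ∞-∞ to 0/0 form:
  lim(x→0) 2/(5x) - 2/tan(5x) = 0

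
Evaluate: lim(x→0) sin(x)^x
This is an exponential indeterminate form.

For exponential indeterminate forms, take the natural log:
  Let L = lim(x→0) sin(x)^x
  Then ln(L) = lim(x→0) [exponent × ln(base)]
  Evaluate using L'Hôpital or standard limits, then exponentiate.
  L = 1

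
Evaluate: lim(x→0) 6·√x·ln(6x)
This is a 0·∞ indeterminate form.

Rewrite 0·∞ as a quotient (0/0 or ∞/∞ form), then apply L'Hôpital's rule:
  lim(x→0) 6·√x·ln(6x) = 0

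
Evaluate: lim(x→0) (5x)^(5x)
This is an exponential indeterminate form.

For exponential indeterminate forms, take the natural log:
  Let L = lim(x→0) (5x)^(5x)
  Then ln(L) = lim(x→0) [exponent × ln(base)]
  Evaluate using L'Hôpital or standard limits, then exponentiate.
  L = 1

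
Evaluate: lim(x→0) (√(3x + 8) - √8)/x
This is a standard limit.

Factor or rationalize the expression:
  lim(x→0) (√(3x + 8) - √8)/x = 3·sqrt(2)/8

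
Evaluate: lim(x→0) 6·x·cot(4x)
This is a 0·∞ indeterminate form.

Rewrite 0·∞ as a quotient (0/0 or ∞/∞ form), then apply L'Hôpital's rule:
  lim(x→0) 6·x·cot(4x) = 3/2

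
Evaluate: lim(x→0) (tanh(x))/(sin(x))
This is a 0/0 indeterminate form.

Apply L'Hôpital's rule: differentiate numerator and denominator separately.
  f(x) = tanh(x)   ⇒   f'(x) = 1 - tanh(x)^2
  g(x) = sin(x)   ⇒   g'(x) = cos(x)
  lim(x→0) f'(x)/g'(x) = lim(x→0) (1 - tanh(x)^2)/(cos(x))
  = 1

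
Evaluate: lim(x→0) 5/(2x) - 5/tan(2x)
This is an ∞-∞ indeterminate form.

Combine fractions or rationalize to convert ∞-∞ to 0/0 form:
  lim(x→0) 5/(2x) - 5/tan(2x) = 0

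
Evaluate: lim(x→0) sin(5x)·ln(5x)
This is a 0·∞ indeterminate form.

Rewrite 0·∞ as a quotient (0/0 or ∞/∞ form), then apply L'Hôpital's rule:
  lim(x→0) sin(5x)·ln(5x) = 0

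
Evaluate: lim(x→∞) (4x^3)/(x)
This is an ∞/∞ indeterminate form.

Apply L'Hôpital's rule: differentiate numerator and denominator separately.
  f(x) = 4·x^3   ⇒   f'(x) = 12·x^2
  g(x) = x   ⇒   g'(x) = 1
  lim(x→∞) f'(x)/g'(x) = lim(x→∞) (12·x^2)/(1)
  = ∞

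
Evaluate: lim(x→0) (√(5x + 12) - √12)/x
This is a standard limit.

Factor or rationalize the expression:
  lim(x→0) (√(5x + 12) - √12)/x = 5·sqrt(3)/12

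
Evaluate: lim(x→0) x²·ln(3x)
This is a 0·∞ indeterminate form.

Rewrite 0·∞ as a quotient (0/0 or ∞/∞ form), then apply L'Hôpital's rule:
  lim(x→0) x²·ln(3x) = 0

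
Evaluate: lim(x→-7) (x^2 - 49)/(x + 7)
This is a standard limit.

Factor or rationalize the expression:
  lim(x→-7) (x^2 - 49)/(x + 7) = -14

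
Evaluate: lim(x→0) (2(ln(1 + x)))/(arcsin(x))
This is a 0/0 indeterminate form.

Apply L'Hôpital's rule: differentiate numerator and denominator separately.
  f(x) = 2·ln(x + 1)   ⇒   f'(x) = 2/(x + 1)
  g(x) = asin(x)   ⇒   g'(x) = 1/sqrt(1 - x^2)
  lim(x→0) f'(x)/g'(x) = lim(x→0) (2/(x + 1))/(1/sqrt(1 - x^2))
  = 2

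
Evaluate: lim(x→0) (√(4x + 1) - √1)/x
This is a standard limit.

Factor or rationalize the expression:
  lim(x→0) (√(4x + 1) - √1)/x = 2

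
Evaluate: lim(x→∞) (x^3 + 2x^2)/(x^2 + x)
This is an ∞/∞ indeterminate form.

Apply L'Hôpital's rule: differentiate numerator and denominator separately.
  f(x) = x^3 + 2·x^2   ⇒   f'(x) = 3·x^2 + 4·x
  g(x) = x^2 + x   ⇒   g'(x) = 2·x + 1
  lim(x→∞) f'(x)/g'(x) = lim(x→∞) (3·x^2 + 4·x)/(2·x + 1)
  = ∞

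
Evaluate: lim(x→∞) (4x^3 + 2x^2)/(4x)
This is an ∞/∞ indeterminate form.

Apply L'Hôpital's rule: differentiate numerator and denominator separately.
  f(x) = 4·x^3 + 2·x^2   ⇒   f'(x) = 12·x^2 + 4·x
  g(x) = 4·x   ⇒   g'(x) = 4
  lim(x→∞) f'(x)/g'(x) = lim(x→∞) (12·x^2 + 4·x)/(4)
  = ∞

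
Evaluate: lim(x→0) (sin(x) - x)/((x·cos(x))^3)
This is a 0/0 indeterminate form.

Apply L'Hôpital's rule: differentiate numerator and denominator separately.
  f(x) = -x + sin(x)   ⇒   f'(x) = cos(x) - 1
  g(x) = x^3·cos(x)^3   ⇒   g'(x) = -3·x^3·sin(x)·cos(x)^2 + 3·x^2·cos(x)^3
  lim(x→0) f'(x)/g'(x) = lim(x→0) (cos(x) - 1)/(-3·x^3·sin(x)·cos(x)^2 + 3·x^2·cos(x)^3)
  = -1/6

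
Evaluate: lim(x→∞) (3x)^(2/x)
This is an exponential indeterminate form.

For exponential indeterminate forms, take the natural log:
  Let L = lim(x→∞) (3x)^(2/x)
  Then ln(L) = lim(x→∞) [exponent × ln(base)]
  Evaluate using L'Hôpital or standard limits, then exponentiate.
  L = 1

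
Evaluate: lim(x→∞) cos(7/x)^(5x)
This is an exponential indeterminate form.

For exponential indeterminate forms, take the natural log:
  Let L = lim(x→∞) cos(7/x)^(5x)
  Then ln(L) = lim(x→∞) [exponent × ln(base)]
  Evaluate using L'Hôpital or standard limits, then exponentiate.
  L = 1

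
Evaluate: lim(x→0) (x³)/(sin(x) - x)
This is a 0/0 indeterminate form.

Apply L'Hôpital's rule: differentiate numerator and denominator separately.
  f(x) = x^3   ⇒   f'(x) = 3·x^2
  g(x) = -x + sin(x)   ⇒   g'(x) = cos(x) - 1
  lim(x→0) f'(x)/g'(x) = lim(x→0) (3·x^2)/(cos(x) - 1)
  = -6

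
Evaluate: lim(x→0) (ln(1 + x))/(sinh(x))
This is a 0/0 indeterminate form.

Apply L'Hôpital's rule: differentiate numerator and denominator separately.
  f(x) = ln(x + 1)   ⇒   f'(x) = 1/(x + 1)
  g(x) = sinh(x)   ⇒   g'(x) = cosh(x)
  lim(x→0) f'(x)/g'(x) = lim(x→0) (1/(x + 1))/(cosh(x))
  = 1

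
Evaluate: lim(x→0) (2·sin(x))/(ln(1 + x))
This is a 0/0 indeterminate form.

Apply L'Hôpital's rule: differentiate numerator and denominator separately.
  f(x) = 2·sin(x)   ⇒   f'(x) = 2·cos(x)
  g(x) = ln(x + 1)   ⇒   g'(x) = 1/(x + 1)
  lim(x→0) f'(x)/g'(x) = lim(x→0) (2·cos(x))/(1/(x + 1))
  = 2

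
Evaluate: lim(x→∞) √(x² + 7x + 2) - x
This is an ∞-∞ indeterminate form.

Combine fractions or rationalize to convert ∞-∞ to 0/0 form:
  lim(x→∞) √(x² + 7x + 2) - x = 7/2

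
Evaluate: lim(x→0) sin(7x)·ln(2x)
This is a 0·∞ indeterminate form.

Rewrite 0·∞ as a quotient (0/0 or ∞/∞ form), then apply L'Hôpital's rule:
  lim(x→0) sin(7x)·ln(2x) = 0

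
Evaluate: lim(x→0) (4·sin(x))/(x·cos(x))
This is a 0/0 indeterminate form.

Apply L'Hôpital's rule: differentiate numerator and denominator separately.
  f(x) = 4·sin(x)   ⇒   f'(x) = 4·cos(x)
  g(x) = x·cos(x)   ⇒   g'(x) = -x·sin(x) + cos(x)
  lim(x→0) f'(x)/g'(x) = lim(x→0) (4·cos(x))/(-x·sin(x) + cos(x))
  = 4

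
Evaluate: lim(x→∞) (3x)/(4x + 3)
This is an ∞/∞ indeterminate form.

Apply L'Hôpital's rule: differentiate numerator and denominator separately.
  f(x) = 3·x   ⇒   f'(x) = 3
  g(x) = 4·x + 3   ⇒   g'(x) = 4
  lim(x→∞) f'(x)/g'(x) = lim(x→∞) (3)/(4)
  = 3/4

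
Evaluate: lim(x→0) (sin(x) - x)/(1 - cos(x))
This is a 0/0 indeterminate form.

Apply L'Hôpital's rule: differentiate numerator and denominator separately.
  f(x) = -x + sin(x)   ⇒   f'(x) = cos(x) - 1
  g(x) = 1 - cos(x)   ⇒   g'(x) = sin(x)
  lim(x→0) f'(x)/g'(x) = lim(x→0) (cos(x) - 1)/(sin(x))
  = 0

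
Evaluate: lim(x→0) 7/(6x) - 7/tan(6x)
This is an ∞-∞ indeterminate form.

Combine fractions or rationalize to convert ∞-∞ to 0/0 form:
  lim(x→0) 7/(6x) - 7/tan(6x) = 0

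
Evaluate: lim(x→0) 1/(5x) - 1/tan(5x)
This is an ∞-∞ indeterminate form.

Combine fractions or rationalize to convert ∞-∞ to 0/0 form:
  lim(x→0) 1/(5x) - 1/tan(5x) = 0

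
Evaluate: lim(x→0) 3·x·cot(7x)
This is a 0·∞ indeterminate form.

Rewrite 0·∞ as a quotient (0/0 or ∞/∞ form), then apply L'Hôpital's rule:
  lim(x→0) 3·x·cot(7x) = 3/7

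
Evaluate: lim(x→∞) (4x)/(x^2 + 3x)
This is an ∞/∞ indeterminate form.

Apply L'Hôpital's rule: differentiate numerator and denominator separately.
  f(x) = 4·x   ⇒   f'(x) = 4
  g(x) = x^2 + 3·x   ⇒   g'(x) = 2·x + 3
  lim(x→∞) f'(x)/g'(x) = lim(x→∞) (4)/(2·x + 3)
  = 0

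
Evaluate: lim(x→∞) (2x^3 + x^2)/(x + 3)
This is an ∞/∞ indeterminate form.

Apply L'Hôpital's rule: differentiate numerator and denominator separately.
  f(x) = 2·x^3 + x^2   ⇒   f'(x) = 6·x^2 + 2·x
  g(x) = x + 3   ⇒   g'(x) = 1
  lim(x→∞) f'(x)/g'(x) = lim(x→∞) (6·x^2 + 2·x)/(1)
  = ∞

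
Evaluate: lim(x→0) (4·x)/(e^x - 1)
This is a 0/0 indeterminate form.

Apply L'Hôpital's rule: differentiate numerator and denominator separately.
  f(x) = 4·x   ⇒   f'(x) = 4
  g(x) = e^(x) - 1   ⇒   g'(x) = e^(x)
  lim(x→0) f'(x)/g'(x) = lim(x→0) (4)/(e^(x))
  = 4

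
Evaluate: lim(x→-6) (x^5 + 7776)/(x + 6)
This is a standard limit.

Factor or rationalize the expression:
  lim(x→-6) (x^5 + 7776)/(x + 6) = 6480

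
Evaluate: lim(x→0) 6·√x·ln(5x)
This is a 0·∞ indeterminate form.

Rewrite 0·∞ as a quotient (0/0 or ∞/∞ form), then apply L'Hôpital's rule:
  lim(x→0) 6·√x·ln(5x) = 0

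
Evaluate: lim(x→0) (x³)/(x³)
This is a 0/0 indeterminate form.

Apply L'Hôpital's rule: differentiate numerator and denominator separately.
  f(x) = x^3   ⇒   f'(x) = 3·x^2
  g(x) = x^3   ⇒   g'(x) = 3·x^2
  lim(x→0) f'(x)/g'(x) = lim(x→0) (3·x^2)/(3·x^2)
  = 1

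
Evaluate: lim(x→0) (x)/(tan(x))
This is a 0/0 indeterminate form.

Apply L'Hôpital's rule: differentiate numerator and denominator separately.
  f(x) = x   ⇒   f'(x) = 1
  g(x) = tan(x)   ⇒   g'(x) = tan(x)^2 + 1
  lim(x→0) f'(x)/g'(x) = lim(x→0) (1)/(tan(x)^2 + 1)
  = 1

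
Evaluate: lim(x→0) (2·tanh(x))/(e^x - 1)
This is a 0/0 indeterminate form.

Apply L'Hôpital's rule: differentiate numerator and denominator separately.
  f(x) = 2·tanh(x)   ⇒   f'(x) = 2 - 2·tanh(x)^2
  g(x) = e^(x) - 1   ⇒   g'(x) = e^(x)
  lim(x→0) f'(x)/g'(x) = lim(x→0) (2 - 2·tanh(x)^2)/(e^(x))
  = 2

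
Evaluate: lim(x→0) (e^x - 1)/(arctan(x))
This is a 0/0 indeterminate form.

Apply L'Hôpital's rule: differentiate numerator and denominator separately.
  f(x) = e^(x) - 1   ⇒   f'(x) = e^(x)
  g(x) = atan(x)   ⇒   g'(x) = 1/(x^2 + 1)
  lim(x→0) f'(x)/g'(x) = lim(x→0) (e^(x))/(1/(x^2 + 1))
  = 1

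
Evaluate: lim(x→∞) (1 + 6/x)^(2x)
This is an exponential indeterminate form.

For exponential indeterminate forms, take the natural log:
  Let L = lim(x→∞) (1 + 6/x)^(2x)
  Then ln(L) = lim(x→∞) [exponent × ln(base)]
  Evaluate using L'Hôpital or standard limits, then exponentiate.
  L = e^(12)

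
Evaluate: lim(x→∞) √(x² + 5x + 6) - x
This is an ∞-∞ indeterminate form.

Combine fractions or rationalize to convert ∞-∞ to 0/0 form:
  lim(x→∞) √(x² + 5x + 6) - x = 5/2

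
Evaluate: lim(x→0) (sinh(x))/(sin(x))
This is a 0/0 indeterminate form.

Apply L'Hôpital's rule: differentiate numerator and denominator separately.
  f(x) = sinh(x)   ⇒   f'(x) = cosh(x)
  g(x) = sin(x)   ⇒   g'(x) = cos(x)
  lim(x→0) f'(x)/g'(x) = lim(x→0) (cosh(x))/(cos(x))
  = 1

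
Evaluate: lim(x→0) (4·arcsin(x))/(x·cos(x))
This is a 0/0 indeterminate form.

Apply L'Hôpital's rule: differentiate numerator and denominator separately.
  f(x) = 4·asin(x)   ⇒   f'(x) = 4/sqrt(1 - x^2)
  g(x) = x·cos(x)   ⇒   g'(x) = -x·sin(x) + cos(x)
  lim(x→0) f'(x)/g'(x) = lim(x→0) (4/sqrt(1 - x^2))/(-x·sin(x) + cos(x))
  = 4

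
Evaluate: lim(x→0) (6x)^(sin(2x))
This is an exponential indeterminate form.

For exponential indeterminate forms, take the natural log:
  Let L = lim(x→0) (6x)^(sin(2x))
  Then ln(L) = lim(x→0) [exponent × ln(base)]
  Evaluate using L'Hôpital or standard limits, then exponentiate.
  L = 1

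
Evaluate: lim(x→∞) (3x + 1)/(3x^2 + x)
This is an ∞/∞ indeterminate form.

Apply L'Hôpital's rule: differentiate numerator and denominator separately.
  f(x) = 3·x + 1   ⇒   f'(x) = 3
  g(x) = 3·x^2 + x   ⇒   g'(x) = 6·x + 1
  lim(x→∞) f'(x)/g'(x) = lim(x→∞) (3)/(6·x + 1)
  = 0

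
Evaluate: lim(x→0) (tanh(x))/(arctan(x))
This is a 0/0 indeterminate form.

Apply L'Hôpital's rule: differentiate numerator and denominator separately.
  f(x) = tanh(x)   ⇒   f'(x) = 1 - tanh(x)^2
  g(x) = atan(x)   ⇒   g'(x) = 1/(x^2 + 1)
  lim(x→0) f'(x)/g'(x) = lim(x→0) (1 - tanh(x)^2)/(1/(x^2 + 1))
  = 1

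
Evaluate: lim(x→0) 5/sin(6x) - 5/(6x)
This is an ∞-∞ indeterminate form.

Combine fractions or rationalize to convert ∞-∞ to 0/0 form:
  lim(x→0) 5/sin(6x) - 5/(6x) = 0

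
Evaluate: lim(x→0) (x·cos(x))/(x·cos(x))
This is a 0/0 indeterminate form.

Apply L'Hôpital's rule: differentiate numerator and denominator separately.
  f(x) = x·cos(x)   ⇒   f'(x) = -x·sin(x) + cos(x)
  g(x) = x·cos(x)   ⇒   g'(x) = -x·sin(x) + cos(x)
  lim(x→0) f'(x)/g'(x) = lim(x→0) (-x·sin(x) + cos(x))/(-x·sin(x) + cos(x))
  = 1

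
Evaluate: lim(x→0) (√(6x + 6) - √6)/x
This is a standard limit.

Factor or rationalize the expression:
  lim(x→0) (√(6x + 6) - √6)/x = sqrt(6)/2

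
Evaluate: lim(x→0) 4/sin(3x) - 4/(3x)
This is an ∞-∞ indeterminate form.

Combine fractions or rationalize to convert ∞-∞ to 0/0 form:
  lim(x→0) 4/sin(3x) - 4/(3x) = 0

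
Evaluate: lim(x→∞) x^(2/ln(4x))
This is an exponential indeterminate form.

For exponential indeterminate forms, take the natural log:
  Let L = lim(x→∞) x^(2/ln(4x))
  Then ln(L) = lim(x→∞) [exponent × ln(base)]
  Evaluate using L'Hôpital or standard limits, then exponentiate.
  L = e²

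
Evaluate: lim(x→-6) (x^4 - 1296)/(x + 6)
This is a standard limit.

Factor or rationalize the expression:
  lim(x→-6) (x^4 - 1296)/(x + 6) = -864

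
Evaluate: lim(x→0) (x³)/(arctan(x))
This is a 0/0 indeterminate form.

Apply L'Hôpital's rule: differentiate numerator and denominator separately.
  f(x) = x^3   ⇒   f'(x) = 3·x^2
  g(x) = atan(x)   ⇒   g'(x) = 1/(x^2 + 1)
  lim(x→0) f'(x)/g'(x) = lim(x→0) (3·x^2)/(1/(x^2 + 1))
  = 0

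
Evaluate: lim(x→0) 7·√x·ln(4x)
This is a 0·∞ indeterminate form.

Rewrite 0·∞ as a quotient (0/0 or ∞/∞ form), then apply L'Hôpital's rule:
  lim(x→0) 7·√x·ln(4x) = 0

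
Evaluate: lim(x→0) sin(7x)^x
This is an exponential indeterminate form.

For exponential indeterminate forms, take the natural log:
  Let L = lim(x→0) sin(7x)^x
  Then ln(L) = lim(x→0) [exponent × ln(base)]
  Evaluate using L'Hôpital or standard limits, then exponentiate.
  L = 1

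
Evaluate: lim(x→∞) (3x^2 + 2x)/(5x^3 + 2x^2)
This is an ∞/∞ indeterminate form.

Apply L'Hôpital's rule: differentiate numerator and denominator separately.
  f(x) = 3·x^2 + 2·x   ⇒   f'(x) = 6·x + 2
  g(x) = 5·x^3 + 2·x^2   ⇒   g'(x) = 15·x^2 + 4·x
  lim(x→∞) f'(x)/g'(x) = lim(x→∞) (6·x + 2)/(15·x^2 + 4·x)
  = 0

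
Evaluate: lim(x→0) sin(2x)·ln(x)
This is a 0·∞ indeterminate form.

Rewrite 0·∞ as a quotient (0/0 or ∞/∞ form), then apply L'Hôpital's rule:
  lim(x→0) sin(2x)·ln(x) = 0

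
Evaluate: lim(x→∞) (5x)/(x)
This is an ∞/∞ indeterminate form.

Apply L'Hôpital's rule: differentiate numerator and denominator separately.
  f(x) = 5·x   ⇒   f'(x) = 5
  g(x) = x   ⇒   g'(x) = 1
  lim(x→∞) f'(x)/g'(x) = lim(x→∞) (5)/(1)
  = 5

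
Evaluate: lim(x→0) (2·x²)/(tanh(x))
This is a 0/0 indeterminate form.

Apply L'Hôpital's rule: differentiate numerator and denominator separately.
  f(x) = 2·x^2   ⇒   f'(x) = 4·x
  g(x) = tanh(x)   ⇒   g'(x) = 1 - tanh(x)^2
  lim(x→0) f'(x)/g'(x) = lim(x→0) (4·x)/(1 - tanh(x)^2)
  = 0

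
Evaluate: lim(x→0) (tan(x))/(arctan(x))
This is a 0/0 indeterminate form.

Apply L'Hôpital's rule: differentiate numerator and denominator separately.
  f(x) = tan(x)   ⇒   f'(x) = tan(x)^2 + 1
  g(x) = atan(x)   ⇒   g'(x) = 1/(x^2 + 1)
  lim(x→0) f'(x)/g'(x) = lim(x→0) (tan(x)^2 + 1)/(1/(x^2 + 1))
  = 1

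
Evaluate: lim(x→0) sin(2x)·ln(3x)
This is a 0·∞ indeterminate form.

Rewrite 0·∞ as a quotient (0/0 or ∞/∞ form), then apply L'Hôpital's rule:
  lim(x→0) sin(2x)·ln(3x) = 0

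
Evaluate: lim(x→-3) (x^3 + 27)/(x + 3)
This is a standard limit.

Factor or rationalize the expression:
  lim(x→-3) (x^3 + 27)/(x + 3) = 27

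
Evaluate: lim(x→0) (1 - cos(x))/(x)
This is a 0/0 indeterminate form.

Apply L'Hôpital's rule: differentiate numerator and denominator separately.
  f(x) = 1 - cos(x)   ⇒   f'(x) = sin(x)
  g(x) = x   ⇒   g'(x) = 1
  lim(x→0) f'(x)/g'(x) = lim(x→0) (sin(x))/(1)
  = 0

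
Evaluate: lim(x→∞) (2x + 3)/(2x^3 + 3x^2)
This is an ∞/∞ indeterminate form.

Apply L'Hôpital's rule: differentiate numerator and denominator separately.
  f(x) = 2·x + 3   ⇒   f'(x) = 2
  g(x) = 2·x^3 + 3·x^2   ⇒   g'(x) = 6·x^2 + 6·x
  lim(x→∞) f'(x)/g'(x) = lim(x→∞) (2)/(6·x^2 + 6·x)
  = 0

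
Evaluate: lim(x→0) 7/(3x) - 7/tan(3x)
This is an ∞-∞ indeterminate form.

Combine fractions or rationalize to convert ∞-∞ to 0/0 form:
  lim(x→0) 7/(3x) - 7/tan(3x) = 0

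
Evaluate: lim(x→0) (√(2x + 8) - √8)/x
This is a standard limit.

Factor or rationalize the expression:
  lim(x→0) (√(2x + 8) - √8)/x = sqrt(2)/4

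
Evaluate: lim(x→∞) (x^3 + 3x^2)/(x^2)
This is an ∞/∞ indeterminate form.

Apply L'Hôpital's rule: differentiate numerator and denominator separately.
  f(x) = x^3 + 3·x^2   ⇒   f'(x) = 3·x^2 + 6·x
  g(x) = x^2   ⇒   g'(x) = 2·x
  lim(x→∞) f'(x)/g'(x) = lim(x→∞) (3·x^2 + 6·x)/(2·x)
  = ∞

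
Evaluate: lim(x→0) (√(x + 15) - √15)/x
This is a standard limit.

Factor or rationalize the expression:
  lim(x→0) (√(x + 15) - √15)/x = sqrt(15)/30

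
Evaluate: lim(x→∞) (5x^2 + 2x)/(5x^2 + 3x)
This is an ∞/∞ indeterminate form.

Apply L'Hôpital's rule: differentiate numerator and denominator separately.
  f(x) = 5·x^2 + 2·x   ⇒   f'(x) = 10·x + 2
  g(x) = 5·x^2 + 3·x   ⇒   g'(x) = 10·x + 3
  lim(x→∞) f'(x)/g'(x) = lim(x→∞) (10·x + 2)/(10·x + 3)
  = 1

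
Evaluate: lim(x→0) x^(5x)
This is an exponential indeterminate form.

For exponential indeterminate forms, take the natural log:
  Let L = lim(x→0) x^(5x)
  Then ln(L) = lim(x→0) [exponent × ln(base)]
  Evaluate using L'Hôpital or standard limits, then exponentiate.
  L = 1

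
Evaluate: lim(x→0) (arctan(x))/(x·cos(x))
This is a 0/0 indeterminate form.

Apply L'Hôpital's rule: differentiate numerator and denominator separately.
  f(x) = atan(x)   ⇒   f'(x) = 1/(x^2 + 1)
  g(x) = x·cos(x)   ⇒   g'(x) = -x·sin(x) + cos(x)
  lim(x→0) f'(x)/g'(x) = lim(x→0) (1/(x^2 + 1))/(-x·sin(x) + cos(x))
  = 1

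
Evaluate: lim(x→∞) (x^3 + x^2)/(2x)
This is an ∞/∞ indeterminate form.

Apply L'Hôpital's rule: differentiate numerator and denominator separately.
  f(x) = x^3 + x^2   ⇒   f'(x) = 3·x^2 + 2·x
  g(x) = 2·x   ⇒   g'(x) = 2
  lim(x→∞) f'(x)/g'(x) = lim(x→∞) (3·x^2 + 2·x)/(2)
  = ∞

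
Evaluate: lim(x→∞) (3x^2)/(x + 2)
This is an ∞/∞ indeterminate form.

Apply L'Hôpital's rule: differentiate numerator and denominator separately.
  f(x) = 3·x^2   ⇒   f'(x) = 6·x
  g(x) = x + 2   ⇒   g'(x) = 1
  lim(x→∞) f'(x)/g'(x) = lim(x→∞) (6·x)/(1)
  = ∞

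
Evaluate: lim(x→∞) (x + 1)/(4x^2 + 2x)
This is an ∞/∞ indeterminate form.

Apply L'Hôpital's rule: differentiate numerator and denominator separately.
  f(x) = x + 1   ⇒   f'(x) = 1
  g(x) = 4·x^2 + 2·x   ⇒   g'(x) = 8·x + 2
  lim(x→∞) f'(x)/g'(x) = lim(x→∞) (1)/(8·x + 2)
  = 0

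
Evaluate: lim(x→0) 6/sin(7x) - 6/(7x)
This is an ∞-∞ indeterminate form.

Combine fractions or rationalize to convert ∞-∞ to 0/0 form:
  lim(x→0) 6/sin(7x) - 6/(7x) = 0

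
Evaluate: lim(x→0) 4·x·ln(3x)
This is a 0·∞ indeterminate form.

Rewrite 0·∞ as a quotient (0/0 or ∞/∞ form), then apply L'Hôpital's rule:
  lim(x→0) 4·x·ln(3x) = 0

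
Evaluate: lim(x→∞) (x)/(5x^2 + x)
This is an ∞/∞ indeterminate form.

Apply L'Hôpital's rule: differentiate numerator and denominator separately.
  f(x) = x   ⇒   f'(x) = 1
  g(x) = 5·x^2 + x   ⇒   g'(x) = 10·x + 1
  lim(x→∞) f'(x)/g'(x) = lim(x→∞) (1)/(10·x + 1)
  = 0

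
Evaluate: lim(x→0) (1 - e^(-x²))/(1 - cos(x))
This is a 0/0 indeterminate form.

Apply L'Hôpital's rule: differentiate numerator and denominator separately.
  f(x) = 1 - e^(-x^2)   ⇒   f'(x) = 2·x·e^(-x^2)
  g(x) = 1 - cos(x)   ⇒   g'(x) = sin(x)
  lim(x→0) f'(x)/g'(x) = lim(x→0) (2·x·e^(-x^2))/(sin(x))
  = 2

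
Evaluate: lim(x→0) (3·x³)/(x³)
This is a 0/0 indeterminate form.

Apply L'Hôpital's rule: differentiate numerator and denominator separately.
  f(x) = 3·x^3   ⇒   f'(x) = 9·x^2
  g(x) = x^3   ⇒   g'(x) = 3·x^2
  lim(x→0) f'(x)/g'(x) = lim(x→0) (9·x^2)/(3·x^2)
  = 3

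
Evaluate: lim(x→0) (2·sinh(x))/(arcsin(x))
This is a 0/0 indeterminate form.

Apply L'Hôpital's rule: differentiate numerator and denominator separately.
  f(x) = 2·sinh(x)   ⇒   f'(x) = 2·cosh(x)
  g(x) = asin(x)   ⇒   g'(x) = 1/sqrt(1 - x^2)
  lim(x→0) f'(x)/g'(x) = lim(x→0) (2·cosh(x))/(1/sqrt(1 - x^2))
  = 2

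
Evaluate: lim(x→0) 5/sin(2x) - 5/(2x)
This is an ∞-∞ indeterminate form.

Combine fractions or rationalize to convert ∞-∞ to 0/0 form:
  lim(x→0) 5/sin(2x) - 5/(2x) = 0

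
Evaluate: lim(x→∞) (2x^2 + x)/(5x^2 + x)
This is an ∞/∞ indeterminate form.

Apply L'Hôpital's rule: differentiate numerator and denominator separately.
  f(x) = 2·x^2 + x   ⇒   f'(x) = 4·x + 1
  g(x) = 5·x^2 + x   ⇒   g'(x) = 10·x + 1
  lim(x→∞) f'(x)/g'(x) = lim(x→∞) (4·x + 1)/(10·x + 1)
  = 2/5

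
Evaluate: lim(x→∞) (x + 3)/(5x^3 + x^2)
This is an ∞/∞ indeterminate form.

Apply L'Hôpital's rule: differentiate numerator and denominator separately.
  f(x) = x + 3   ⇒   f'(x) = 1
  g(x) = 5·x^3 + x^2   ⇒   g'(x) = 15·x^2 + 2·x
  lim(x→∞) f'(x)/g'(x) = lim(x→∞) (1)/(15·x^2 + 2·x)
  = 0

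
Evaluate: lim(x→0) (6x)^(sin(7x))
This is an exponential indeterminate form.

For exponential indeterminate forms, take the natural log:
  Let L = lim(x→0) (6x)^(sin(7x))
  Then ln(L) = lim(x→0) [exponent × ln(base)]
  Evaluate using L'Hôpital or standard limits, then exponentiate.
  L = 1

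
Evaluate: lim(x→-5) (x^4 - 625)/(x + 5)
This is a standard limit.

Factor or rationalize the expression:
  lim(x→-5) (x^4 - 625)/(x + 5) = -500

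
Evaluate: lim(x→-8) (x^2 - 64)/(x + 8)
This is a standard limit.

Factor or rationalize the expression:
  lim(x→-8) (x^2 - 64)/(x + 8) = -16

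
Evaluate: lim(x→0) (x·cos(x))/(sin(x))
This is a 0/0 indeterminate form.

Apply L'Hôpital's rule: differentiate numerator and denominator separately.
  f(x) = x·cos(x)   ⇒   f'(x) = -x·sin(x) + cos(x)
  g(x) = sin(x)   ⇒   g'(x) = cos(x)
  lim(x→0) f'(x)/g'(x) = lim(x→0) (-x·sin(x) + cos(x))/(cos(x))
  = 1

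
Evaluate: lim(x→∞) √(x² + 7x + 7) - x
This is an ∞-∞ indeterminate form.

Combine fractions or rationalize to convert ∞-∞ to 0/0 form:
  lim(x→∞) √(x² + 7x + 7) - x = 7/2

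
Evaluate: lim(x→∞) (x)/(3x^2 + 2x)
This is an ∞/∞ indeterminate form.

Apply L'Hôpital's rule: differentiate numerator and denominator separately.
  f(x) = x   ⇒   f'(x) = 1
  g(x) = 3·x^2 + 2·x   ⇒   g'(x) = 6·x + 2
  lim(x→∞) f'(x)/g'(x) = lim(x→∞) (1)/(6·x + 2)
  = 0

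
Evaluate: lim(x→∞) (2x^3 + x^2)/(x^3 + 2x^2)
This is an ∞/∞ indeterminate form.

Apply L'Hôpital's rule: differentiate numerator and denominator separately.
  f(x) = 2·x^3 + x^2   ⇒   f'(x) = 6·x^2 + 2·x
  g(x) = x^3 + 2·x^2   ⇒   g'(x) = 3·x^2 + 4·x
  lim(x→∞) f'(x)/g'(x) = lim(x→∞) (6·x^2 + 2·x)/(3·x^2 + 4·x)
  = 2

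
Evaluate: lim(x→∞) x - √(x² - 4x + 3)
This is an ∞-∞ indeterminate form.

Combine fractions or rationalize to convert ∞-∞ to 0/0 form:
  lim(x→∞) x - √(x² - 4x + 3) = 2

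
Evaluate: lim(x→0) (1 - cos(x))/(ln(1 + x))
This is a 0/0 indeterminate form.

Apply L'Hôpital's rule: differentiate numerator and denominator separately.
  f(x) = 1 - cos(x)   ⇒   f'(x) = sin(x)
  g(x) = ln(x + 1)   ⇒   g'(x) = 1/(x + 1)
  lim(x→0) f'(x)/g'(x) = lim(x→0) (sin(x))/(1/(x + 1))
  = 0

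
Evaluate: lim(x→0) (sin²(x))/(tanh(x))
This is a 0/0 indeterminate form.

Apply L'Hôpital's rule: differentiate numerator and denominator separately.
  f(x) = sin(x)^2   ⇒   f'(x) = 2·sin(x)·cos(x)
  g(x) = tanh(x)   ⇒   g'(x) = 1 - tanh(x)^2
  lim(x→0) f'(x)/g'(x) = lim(x→0) (2·sin(x)·cos(x))/(1 - tanh(x)^2)
  = 0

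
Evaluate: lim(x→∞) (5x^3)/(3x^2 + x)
This is an ∞/∞ indeterminate form.

Apply L'Hôpital's rule: differentiate numerator and denominator separately.
  f(x) = 5·x^3   ⇒   f'(x) = 15·x^2
  g(x) = 3·x^2 + x   ⇒   g'(x) = 6·x + 1
  lim(x→∞) f'(x)/g'(x) = lim(x→∞) (15·x^2)/(6·x + 1)
  = ∞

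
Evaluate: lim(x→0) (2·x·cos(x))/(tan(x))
This is a 0/0 indeterminate form.

Apply L'Hôpital's rule: differentiate numerator and denominator separately.
  f(x) = 2·x·cos(x)   ⇒   f'(x) = -2·x·sin(x) + 2·cos(x)
  g(x) = tan(x)   ⇒   g'(x) = tan(x)^2 + 1
  lim(x→0) f'(x)/g'(x) = lim(x→0) (-2·x·sin(x) + 2·cos(x))/(tan(x)^2 + 1)
  = 2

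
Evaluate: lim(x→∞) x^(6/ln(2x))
This is an exponential indeterminate form.

For exponential indeterminate forms, take the natural log:
  Let L = lim(x→∞) x^(6/ln(2x))
  Then ln(L) = lim(x→∞) [exponent × ln(base)]
  Evaluate using L'Hôpital or standard limits, then exponentiate.
  L = e^(6)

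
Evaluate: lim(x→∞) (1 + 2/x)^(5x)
This is an exponential indeterminate form.

For exponential indeterminate forms, take the natural log:
  Let L = lim(x→∞) (1 + 2/x)^(5x)
  Then ln(L) = lim(x→∞) [exponent × ln(base)]
  Evaluate using L'Hôpital or standard limits, then exponentiate.
  L = e^(10)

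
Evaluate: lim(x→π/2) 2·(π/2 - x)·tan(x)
This is a 0·∞ indeterminate form.

Rewrite 0·∞ as a quotient (0/0 or ∞/∞ form), then apply L'Hôpital's rule:
  lim(x→π/2) 2·(π/2 - x)·tan(x) = 2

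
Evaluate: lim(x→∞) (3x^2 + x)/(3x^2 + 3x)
This is an ∞/∞ indeterminate form.

Apply L'Hôpital's rule: differentiate numerator and denominator separately.
  f(x) = 3·x^2 + x   ⇒   f'(x) = 6·x + 1
  g(x) = 3·x^2 + 3·x   ⇒   g'(x) = 6·x + 3
  lim(x→∞) f'(x)/g'(x) = lim(x→∞) (6·x + 1)/(6·x + 3)
  = 1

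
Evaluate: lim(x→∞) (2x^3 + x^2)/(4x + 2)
This is an ∞/∞ indeterminate form.

Apply L'Hôpital's rule: differentiate numerator and denominator separately.
  f(x) = 2·x^3 + x^2   ⇒   f'(x) = 6·x^2 + 2·x
  g(x) = 4·x + 2   ⇒   g'(x) = 4
  lim(x→∞) f'(x)/g'(x) = lim(x→∞) (6·x^2 + 2·x)/(4)
  = ∞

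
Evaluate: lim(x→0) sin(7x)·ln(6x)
This is a 0·∞ indeterminate form.

Rewrite 0·∞ as a quotient (0/0 or ∞/∞ form), then apply L'Hôpital's rule:
  lim(x→0) sin(7x)·ln(6x) = 0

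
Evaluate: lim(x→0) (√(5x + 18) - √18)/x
This is a standard limit.

Factor or rationalize the expression:
  lim(x→0) (√(5x + 18) - √18)/x = 5·sqrt(2)/12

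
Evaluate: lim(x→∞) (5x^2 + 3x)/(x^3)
This is an ∞/∞ indeterminate form.

Apply L'Hôpital's rule: differentiate numerator and denominator separately.
  f(x) = 5·x^2 + 3·x   ⇒   f'(x) = 10·x + 3
  g(x) = x^3   ⇒   g'(x) = 3·x^2
  lim(x→∞) f'(x)/g'(x) = lim(x→∞) (10·x + 3)/(3·x^2)
  = 0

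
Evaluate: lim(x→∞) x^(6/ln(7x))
This is an exponential indeterminate form.

For exponential indeterminate forms, take the natural log:
  Let L = lim(x→∞) x^(6/ln(7x))
  Then ln(L) = lim(x→∞) [exponent × ln(base)]
  Evaluate using L'Hôpital or standard limits, then exponentiate.
  L = e^(6)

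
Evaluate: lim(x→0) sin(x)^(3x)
This is an exponential indeterminate form.

For exponential indeterminate forms, take the natural log:
  Let L = lim(x→0) sin(x)^(3x)
  Then ln(L) = lim(x→0) [exponent × ln(base)]
  Evaluate using L'Hôpital or standard limits, then exponentiate.
  L = 1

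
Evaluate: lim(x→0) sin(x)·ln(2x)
This is a 0·∞ indeterminate form.

Rewrite 0·∞ as a quotient (0/0 or ∞/∞ form), then apply L'Hôpital's rule:
  lim(x→0) sin(x)·ln(2x) = 0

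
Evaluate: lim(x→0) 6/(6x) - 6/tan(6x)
This is an ∞-∞ indeterminate form.

Combine fractions or rationalize to convert ∞-∞ to 0/0 form:
  lim(x→0) 6/(6x) - 6/tan(6x) = 0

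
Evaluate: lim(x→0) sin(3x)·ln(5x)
This is a 0·∞ indeterminate form.

Rewrite 0·∞ as a quotient (0/0 or ∞/∞ form), then apply L'Hôpital's rule:
  lim(x→0) sin(3x)·ln(5x) = 0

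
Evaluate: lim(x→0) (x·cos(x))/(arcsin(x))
This is a 0/0 indeterminate form.

Apply L'Hôpital's rule: differentiate numerator and denominator separately.
  f(x) = x·cos(x)   ⇒   f'(x) = -x·sin(x) + cos(x)
  g(x) = asin(x)   ⇒   g'(x) = 1/sqrt(1 - x^2)
  lim(x→0) f'(x)/g'(x) = lim(x→0) (-x·sin(x) + cos(x))/(1/sqrt(1 - x^2))
  = 1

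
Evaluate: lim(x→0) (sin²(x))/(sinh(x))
This is a 0/0 indeterminate form.

Apply L'Hôpital's rule: differentiate numerator and denominator separately.
  f(x) = sin(x)^2   ⇒   f'(x) = 2·sin(x)·cos(x)
  g(x) = sinh(x)   ⇒   g'(x) = cosh(x)
  lim(x→0) f'(x)/g'(x) = lim(x→0) (2·sin(x)·cos(x))/(cosh(x))
  = 0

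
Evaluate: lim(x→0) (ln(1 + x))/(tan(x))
This is a 0/0 indeterminate form.

Apply L'Hôpital's rule: differentiate numerator and denominator separately.
  f(x) = ln(x + 1)   ⇒   f'(x) = 1/(x + 1)
  g(x) = tan(x)   ⇒   g'(x) = tan(x)^2 + 1
  lim(x→0) f'(x)/g'(x) = lim(x→0) (1/(x + 1))/(tan(x)^2 + 1)
  = 1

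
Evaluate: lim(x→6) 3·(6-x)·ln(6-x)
This is a 0·∞ indeterminate form.

Rewrite 0·∞ as a quotient (0/0 or ∞/∞ form), then apply L'Hôpital's rule:
  lim(x→6) 3·(6-x)·ln(6-x) = 0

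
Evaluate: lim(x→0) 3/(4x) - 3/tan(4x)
This is an ∞-∞ indeterminate form.

Combine fractions or rationalize to convert ∞-∞ to 0/0 form:
  lim(x→0) 3/(4x) - 3/tan(4x) = 0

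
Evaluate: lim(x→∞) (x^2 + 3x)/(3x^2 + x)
This is an ∞/∞ indeterminate form.

Apply L'Hôpital's rule: differentiate numerator and denominator separately.
  f(x) = x^2 + 3·x   ⇒   f'(x) = 2·x + 3
  g(x) = 3·x^2 + x   ⇒   g'(x) = 6·x + 1
  lim(x→∞) f'(x)/g'(x) = lim(x→∞) (2·x + 3)/(6·x + 1)
  = 1/3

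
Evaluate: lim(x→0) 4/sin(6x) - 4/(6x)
This is an ∞-∞ indeterminate form.

Combine fractions or rationalize to convert ∞-∞ to 0/0 form:
  lim(x→0) 4/sin(6x) - 4/(6x) = 0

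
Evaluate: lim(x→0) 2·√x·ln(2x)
This is a 0·∞ indeterminate form.

Rewrite 0·∞ as a quotient (0/0 or ∞/∞ form), then apply L'Hôpital's rule:
  lim(x→0) 2·√x·ln(2x) = 0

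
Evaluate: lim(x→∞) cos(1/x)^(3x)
This is an exponential indeterminate form.

For exponential indeterminate forms, take the natural log:
  Let L = lim(x→∞) cos(1/x)^(3x)
  Then ln(L) = lim(x→∞) [exponent × ln(base)]
  Evaluate using L'Hôpital or standard limits, then exponentiate.
  L = 1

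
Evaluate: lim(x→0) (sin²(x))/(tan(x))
This is a 0/0 indeterminate form.

Apply L'Hôpital's rule: differentiate numerator and denominator separately.
  f(x) = sin(x)^2   ⇒   f'(x) = 2·sin(x)·cos(x)
  g(x) = tan(x)   ⇒   g'(x) = tan(x)^2 + 1
  lim(x→0) f'(x)/g'(x) = lim(x→0) (2·sin(x)·cos(x))/(tan(x)^2 + 1)
  = 0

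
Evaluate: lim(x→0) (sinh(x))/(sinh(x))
This is a 0/0 indeterminate form.

Apply L'Hôpital's rule: differentiate numerator and denominator separately.
  f(x) = sinh(x)   ⇒   f'(x) = cosh(x)
  g(x) = sinh(x)   ⇒   g'(x) = cosh(x)
  lim(x→0) f'(x)/g'(x) = lim(x→0) (cosh(x))/(cosh(x))
  = 1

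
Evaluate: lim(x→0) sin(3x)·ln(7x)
This is a 0·∞ indeterminate form.

Rewrite 0·∞ as a quotient (0/0 or ∞/∞ form), then apply L'Hôpital's rule:
  lim(x→0) sin(3x)·ln(7x) = 0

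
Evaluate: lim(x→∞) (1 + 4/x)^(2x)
This is an exponential indeterminate form.

For exponential indeterminate forms, take the natural log:
  Let L = lim(x→∞) (1 + 4/x)^(2x)
  Then ln(L) = lim(x→∞) [exponent × ln(base)]
  Evaluate using L'Hôpital or standard limits, then exponentiate.
  L = e^(8)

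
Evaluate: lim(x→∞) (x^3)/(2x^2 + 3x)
This is an ∞/∞ indeterminate form.

Apply L'Hôpital's rule: differentiate numerator and denominator separately.
  f(x) = x^3   ⇒   f'(x) = 3·x^2
  g(x) = 2·x^2 + 3·x   ⇒   g'(x) = 4·x + 3
  lim(x→∞) f'(x)/g'(x) = lim(x→∞) (3·x^2)/(4·x + 3)
  = ∞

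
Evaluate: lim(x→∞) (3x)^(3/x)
This is an exponential indeterminate form.

For exponential indeterminate forms, take the natural log:
  Let L = lim(x→∞) (3x)^(3/x)
  Then ln(L) = lim(x→∞) [exponent × ln(base)]
  Evaluate using L'Hôpital or standard limits, then exponentiate.
  L = 1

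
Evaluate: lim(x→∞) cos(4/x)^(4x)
This is an exponential indeterminate form.

For exponential indeterminate forms, take the natural log:
  Let L = lim(x→∞) cos(4/x)^(4x)
  Then ln(L) = lim(x→∞) [exponent × ln(base)]
  Evaluate using L'Hôpital or standard limits, then exponentiate.
  L = 1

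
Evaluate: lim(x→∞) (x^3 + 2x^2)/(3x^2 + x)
This is an ∞/∞ indeterminate form.

Apply L'Hôpital's rule: differentiate numerator and denominator separately.
  f(x) = x^3 + 2·x^2   ⇒   f'(x) = 3·x^2 + 4·x
  g(x) = 3·x^2 + x   ⇒   g'(x) = 6·x + 1
  lim(x→∞) f'(x)/g'(x) = lim(x→∞) (3·x^2 + 4·x)/(6·x + 1)
  = ∞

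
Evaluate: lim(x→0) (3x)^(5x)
This is an exponential indeterminate form.

For exponential indeterminate forms, take the natural log:
  Let L = lim(x→0) (3x)^(5x)
  Then ln(L) = lim(x→0) [exponent × ln(base)]
  Evaluate using L'Hôpital or standard limits, then exponentiate.
  L = 1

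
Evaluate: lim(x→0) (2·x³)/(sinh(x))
This is a 0/0 indeterminate form.

Apply L'Hôpital's rule: differentiate numerator and denominator separately.
  f(x) = 2·x^3   ⇒   f'(x) = 6·x^2
  g(x) = sinh(x)   ⇒   g'(x) = cosh(x)
  lim(x→0) f'(x)/g'(x) = lim(x→0) (6·x^2)/(cosh(x))
  = 0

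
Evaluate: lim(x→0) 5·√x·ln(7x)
This is a 0·∞ indeterminate form.

Rewrite 0·∞ as a quotient (0/0 or ∞/∞ form), then apply L'Hôpital's rule:
  lim(x→0) 5·√x·ln(7x) = 0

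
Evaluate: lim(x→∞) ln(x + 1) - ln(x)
This is an ∞-∞ indeterminate form.

Combine fractions or rationalize to convert ∞-∞ to 0/0 form:
  lim(x→∞) ln(x + 1) - ln(x) = 0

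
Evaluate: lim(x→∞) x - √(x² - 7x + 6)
This is an ∞-∞ indeterminate form.

Combine fractions or rationalize to convert ∞-∞ to 0/0 form:
  lim(x→∞) x - √(x² - 7x + 6) = 7/2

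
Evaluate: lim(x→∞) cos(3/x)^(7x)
This is an exponential indeterminate form.

For exponential indeterminate forms, take the natural log:
  Let L = lim(x→∞) cos(3/x)^(7x)
  Then ln(L) = lim(x→∞) [exponent × ln(base)]
  Evaluate using L'Hôpital or standard limits, then exponentiate.
  L = 1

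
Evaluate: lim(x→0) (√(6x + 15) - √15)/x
This is a standard limit.

Factor or rationalize the expression:
  lim(x→0) (√(6x + 15) - √15)/x = sqrt(15)/5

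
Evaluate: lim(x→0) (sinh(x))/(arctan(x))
This is a 0/0 indeterminate form.

Apply L'Hôpital's rule: differentiate numerator and denominator separately.
  f(x) = sinh(x)   ⇒   f'(x) = cosh(x)
  g(x) = atan(x)   ⇒   g'(x) = 1/(x^2 + 1)
  lim(x→0) f'(x)/g'(x) = lim(x→0) (cosh(x))/(1/(x^2 + 1))
  = 1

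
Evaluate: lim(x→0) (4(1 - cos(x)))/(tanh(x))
This is a 0/0 indeterminate form.

Apply L'Hôpital's rule: differentiate numerator and denominator separately.
  f(x) = 4 - 4·cos(x)   ⇒   f'(x) = 4·sin(x)
  g(x) = tanh(x)   ⇒   g'(x) = 1 - tanh(x)^2
  lim(x→0) f'(x)/g'(x) = lim(x→0) (4·sin(x))/(1 - tanh(x)^2)
  = 0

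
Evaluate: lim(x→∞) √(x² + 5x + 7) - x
This is an ∞-∞ indeterminate form.

Combine fractions or rationalize to convert ∞-∞ to 0/0 form:
  lim(x→∞) √(x² + 5x + 7) - x = 5/2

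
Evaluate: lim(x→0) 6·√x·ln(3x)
This is a 0·∞ indeterminate form.

Rewrite 0·∞ as a quotient (0/0 or ∞/∞ form), then apply L'Hôpital's rule:
  lim(x→0) 6·√x·ln(3x) = 0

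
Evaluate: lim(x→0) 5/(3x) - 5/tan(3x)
This is an ∞-∞ indeterminate form.

Combine fractions or rationalize to convert ∞-∞ to 0/0 form:
  lim(x→0) 5/(3x) - 5/tan(3x) = 0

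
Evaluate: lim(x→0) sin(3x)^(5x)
This is an exponential indeterminate form.

For exponential indeterminate forms, take the natural log:
  Let L = lim(x→0) sin(3x)^(5x)
  Then ln(L) = lim(x→0) [exponent × ln(base)]
  Evaluate using L'Hôpital or standard limits, then exponentiate.
  L = 1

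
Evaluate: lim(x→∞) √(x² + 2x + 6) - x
This is an ∞-∞ indeterminate form.

Combine fractions or rationalize to convert ∞-∞ to 0/0 form:
  lim(x→∞) √(x² + 2x + 6) - x = 1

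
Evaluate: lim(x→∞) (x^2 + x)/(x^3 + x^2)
This is an ∞/∞ indeterminate form.

Apply L'Hôpital's rule: differentiate numerator and denominator separately.
  f(x) = x^2 + x   ⇒   f'(x) = 2·x + 1
  g(x) = x^3 + x^2   ⇒   g'(x) = 3·x^2 + 2·x
  lim(x→∞) f'(x)/g'(x) = lim(x→∞) (2·x + 1)/(3·x^2 + 2·x)
  = 0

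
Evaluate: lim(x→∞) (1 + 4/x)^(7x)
This is an exponential indeterminate form.

For exponential indeterminate forms, take the natural log:
  Let L = lim(x→∞) (1 + 4/x)^(7x)
  Then ln(L) = lim(x→∞) [exponent × ln(base)]
  Evaluate using L'Hôpital or standard limits, then exponentiate.
  L = e^(28)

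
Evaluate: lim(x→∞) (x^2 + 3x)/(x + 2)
This is an ∞/∞ indeterminate form.

Apply L'Hôpital's rule: differentiate numerator and denominator separately.
  f(x) = x^2 + 3·x   ⇒   f'(x) = 2·x + 3
  g(x) = x + 2   ⇒   g'(x) = 1
  lim(x→∞) f'(x)/g'(x) = lim(x→∞) (2·x + 3)/(1)
  = ∞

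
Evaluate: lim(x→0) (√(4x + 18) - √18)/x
This is a standard limit.

Factor or rationalize the expression:
  lim(x→0) (√(4x + 18) - √18)/x = sqrt(2)/3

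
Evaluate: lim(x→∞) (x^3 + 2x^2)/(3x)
This is an ∞/∞ indeterminate form.

Apply L'Hôpital's rule: differentiate numerator and denominator separately.
  f(x) = x^3 + 2·x^2   ⇒   f'(x) = 3·x^2 + 4·x
  g(x) = 3·x   ⇒   g'(x) = 3
  lim(x→∞) f'(x)/g'(x) = lim(x→∞) (3·x^2 + 4·x)/(3)
  = ∞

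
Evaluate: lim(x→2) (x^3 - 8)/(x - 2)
This is a standard limit.

Factor or rationalize the expression:
  lim(x→2) (x^3 - 8)/(x - 2) = 12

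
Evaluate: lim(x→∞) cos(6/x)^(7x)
This is an exponential indeterminate form.

For exponential indeterminate forms, take the natural log:
  Let L = lim(x→∞) cos(6/x)^(7x)
  Then ln(L) = lim(x→∞) [exponent × ln(base)]
  Evaluate using L'Hôpital or standard limits, then exponentiate.
  L = 1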